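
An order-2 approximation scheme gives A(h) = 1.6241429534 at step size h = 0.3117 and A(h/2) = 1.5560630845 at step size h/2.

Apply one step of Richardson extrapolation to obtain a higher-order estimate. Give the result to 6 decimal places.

1.533370

Method order is 2; weight 2^2 = 4.
Numerator 4·A(h/2) − A(h) = 4·1.5560630845 − 1.6241429534 = 4.6001093846
Divide by 2^2 − 1 = 3.
So the Richardson estimate is 1.5333697949.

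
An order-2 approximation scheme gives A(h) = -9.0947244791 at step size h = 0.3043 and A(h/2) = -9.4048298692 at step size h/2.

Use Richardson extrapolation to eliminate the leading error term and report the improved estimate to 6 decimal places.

Leading term ∝ h^2; use weight 4 = 2^2.
A(h/2) − A(h) = -9.4048298692 − (-9.0947244791) = -0.3101053901
Correction (A(h/2) − A(h))/(4 − 1) = (-0.3101053901)/3 = -0.1033684634
R = -9.4048298692 − 0.1033684634 = -9.5081983326

-9.508198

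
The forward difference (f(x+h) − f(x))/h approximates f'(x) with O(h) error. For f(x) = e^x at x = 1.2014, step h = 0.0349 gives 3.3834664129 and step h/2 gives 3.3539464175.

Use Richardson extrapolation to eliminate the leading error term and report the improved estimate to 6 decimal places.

Method order is 1; weight 2^1 = 2.
2*3.3539464175 = 6.7078928350; 6.7078928350 − 3.3834664129 = 3.3244264221
R = 3.3244264221/1 = 3.3244264221
Shift from A(h/2): −0.0295199954.

3.324426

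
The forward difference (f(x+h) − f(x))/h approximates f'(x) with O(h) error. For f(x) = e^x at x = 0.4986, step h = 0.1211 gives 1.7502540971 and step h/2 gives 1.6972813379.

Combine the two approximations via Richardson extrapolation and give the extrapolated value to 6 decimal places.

Method order is 1; weight 2^1 = 2.
Numerator 2×A(h/2) − A(h) = 2×1.6972813379 − 1.7502540971 = 1.6443085787
1.6443085787 ÷ 1 = 1.6443085787
Correction |R − A(h/2)| = 5.297e-02; gap |A(h/2) − A(h)| = 5.297e-02.

1.644309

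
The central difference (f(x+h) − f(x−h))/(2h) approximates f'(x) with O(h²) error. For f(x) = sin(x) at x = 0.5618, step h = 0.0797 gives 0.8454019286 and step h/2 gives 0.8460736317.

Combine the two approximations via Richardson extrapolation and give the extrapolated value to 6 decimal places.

With r = 2 the leading error scales as h^2, so the weight is 2^2 = 4.
Numerator 4*A(h/2) − A(h) = 4*0.8460736317 − 0.8454019286 = 2.5388925982
(4*0.8460736317 − 0.8454019286)/(4 − 1) = 0.8462975327

0.846298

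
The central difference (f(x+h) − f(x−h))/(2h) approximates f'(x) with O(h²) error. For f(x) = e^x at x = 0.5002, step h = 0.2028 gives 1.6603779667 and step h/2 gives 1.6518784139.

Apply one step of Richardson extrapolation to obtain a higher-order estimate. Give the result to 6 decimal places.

Order 2 gives 2^r = 4 and 2^r − 1 = 3.
2^2×A(h/2) = 6.6075136556; minus A(h) gives 4.9471356889.
Extrapolated: 4.9471356889 / 3 = 1.6490452296
Gap between inputs: 8.500e-03; correction applied: −0.0028331843.

1.649045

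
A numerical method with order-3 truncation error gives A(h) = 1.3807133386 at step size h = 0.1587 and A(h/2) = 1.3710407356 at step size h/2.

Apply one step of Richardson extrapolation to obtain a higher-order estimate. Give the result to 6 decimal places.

1.369659

Order 3 gives 2^r = 8 and 2^r − 1 = 7.
2^3 × A(h/2) = 10.9683258848; minus A(h) gives 9.5876125462.
Extrapolated: 9.5876125462 / 7 = 1.3696589352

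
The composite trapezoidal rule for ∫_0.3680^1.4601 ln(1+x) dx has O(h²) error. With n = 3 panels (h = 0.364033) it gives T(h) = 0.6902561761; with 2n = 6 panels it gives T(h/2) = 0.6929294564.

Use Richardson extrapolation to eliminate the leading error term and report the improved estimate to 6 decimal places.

r = 2: numerator weight 4, denominator 3.
Numerator 4×A(h/2) − A(h) = 4×0.6929294564 − 0.6902561761 = 2.0814616495
R = 2.0814616495/3 = 0.6938205498

0.693821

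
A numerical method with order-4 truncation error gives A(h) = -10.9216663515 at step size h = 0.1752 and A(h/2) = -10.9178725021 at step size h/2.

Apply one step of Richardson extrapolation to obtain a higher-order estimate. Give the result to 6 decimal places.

Method order is 4; weight 2^4 = 16.
16 × (-10.9178725021) − (-10.9216663515) = -163.7642936821
(16 × (-10.9178725021) − (-10.9216663515))/(16 − 1) = -10.9176195788

-10.917620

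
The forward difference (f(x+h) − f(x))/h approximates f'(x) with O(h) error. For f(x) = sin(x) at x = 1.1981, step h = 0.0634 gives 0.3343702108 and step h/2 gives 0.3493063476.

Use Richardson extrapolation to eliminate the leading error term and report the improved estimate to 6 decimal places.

0.364242

With r = 1 the leading error scales as h^1, so the weight is 2^1 = 2.
Numerator 2*A(h/2) − A(h) = 2*0.3493063476 − 0.3343702108 = 0.3642424844
Extrapolated: 0.3642424844 / 1 = 0.3642424844
Shift from A(h/2): +0.0149361368.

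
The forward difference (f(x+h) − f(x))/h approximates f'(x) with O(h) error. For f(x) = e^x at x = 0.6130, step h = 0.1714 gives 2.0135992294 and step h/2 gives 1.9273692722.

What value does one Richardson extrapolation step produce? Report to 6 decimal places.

With r = 1 the leading error scales as h^1, so the weight is 2^1 = 2.
2 × 1.9273692722 − 2.0135992294 = 1.8411393150
1.8411393150 ÷ 1 = 1.8411393150

1.841139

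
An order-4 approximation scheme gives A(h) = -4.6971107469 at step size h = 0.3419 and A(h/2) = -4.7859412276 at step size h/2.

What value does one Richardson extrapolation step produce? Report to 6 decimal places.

-4.791863

r = 4, so 2^r = 16.
A(h/2) − A(h) = -4.7859412276 − (-4.6971107469) = -0.0888304807
Correction (A(h/2) − A(h))/(16 − 1) = (-0.0888304807)/15 = -0.0059220320
R = -4.7859412276 − 0.0059220320 = -4.7918632596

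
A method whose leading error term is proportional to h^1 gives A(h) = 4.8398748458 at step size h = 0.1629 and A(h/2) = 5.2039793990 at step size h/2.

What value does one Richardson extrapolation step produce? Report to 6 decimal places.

r = 1, so 2^r = 2.
2 × 5.2039793990 − 4.8398748458 = 5.5680839522
(2 × 5.2039793990 − 4.8398748458)/(2 − 1) = 5.5680839522

5.568084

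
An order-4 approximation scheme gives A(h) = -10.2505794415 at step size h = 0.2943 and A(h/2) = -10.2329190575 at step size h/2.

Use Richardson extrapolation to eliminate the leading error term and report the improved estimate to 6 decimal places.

-10.231742

r = 4: numerator weight 16, denominator 15.
A(h/2) − A(h) = -10.2329190575 − (-10.2505794415) = 0.0176603840
Divide by 2^4 − 1 = 15: 0.0176603840/15 = 0.0011773589
R = A(h/2) + (A(h/2) − A(h))/15 = -10.2329190575 + 0.0011773589 = -10.2317416986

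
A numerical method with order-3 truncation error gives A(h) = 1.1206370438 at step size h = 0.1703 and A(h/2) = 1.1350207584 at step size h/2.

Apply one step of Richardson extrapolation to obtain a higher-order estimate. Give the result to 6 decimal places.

1.137076

r = 3: numerator weight 8, denominator 7.
8·1.1350207584 = 9.0801660672; 9.0801660672 − 1.1206370438 = 7.9595290234
Divide by 2^3 − 1 = 7.
Result: 1.1370755748
Shift from A(h/2): +0.0020548164.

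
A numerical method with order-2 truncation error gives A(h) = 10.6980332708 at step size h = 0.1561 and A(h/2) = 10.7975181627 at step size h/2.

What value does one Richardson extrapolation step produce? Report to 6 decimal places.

With r = 2 the leading error scales as h^2, so the weight is 2^2 = 4.
Numerator 4 × A(h/2) − A(h) = 4 × 10.7975181627 − 10.6980332708 = 32.4920393800
Denominator 4 − 1 = 3.
32.4920393800 ÷ 3 = 10.8306797933
Correction |R − A(h/2)| = 3.316e-02; gap |A(h/2) − A(h)| = 9.948e-02.

10.830680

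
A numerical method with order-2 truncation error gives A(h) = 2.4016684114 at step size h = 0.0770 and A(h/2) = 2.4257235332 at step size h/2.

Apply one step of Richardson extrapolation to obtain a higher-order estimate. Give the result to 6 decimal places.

Method order is 2; weight 2^2 = 4.
Difference of the inputs: 2.4257235332 − 2.4016684114 = 0.0240551218
Correction (A(h/2) − A(h))/(4 − 1) = 0.0240551218/3 = 0.0080183739
R = A(h/2) + (A(h/2) − A(h))/3 = 2.4257235332 + 0.0080183739 = 2.4337419071
Shift from A(h/2): +0.0080183739.

2.433742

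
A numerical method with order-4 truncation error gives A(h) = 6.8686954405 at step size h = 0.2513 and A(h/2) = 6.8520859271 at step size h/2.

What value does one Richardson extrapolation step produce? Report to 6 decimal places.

Error is O(h^4); halving h shrinks it by 2^4 = 16.
16 × 6.8520859271 = 109.6333748336; 109.6333748336 − 6.8686954405 = 102.7646793931
Extrapolated: 102.7646793931 / 15 = 6.8509786262
Correction |R − A(h/2)| = 1.107e-03; gap |A(h/2) − A(h)| = 1.661e-02.

6.850979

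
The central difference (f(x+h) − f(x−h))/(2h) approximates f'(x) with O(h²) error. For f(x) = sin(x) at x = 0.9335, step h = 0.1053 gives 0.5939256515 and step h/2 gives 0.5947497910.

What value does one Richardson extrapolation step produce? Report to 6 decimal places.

0.595025

Leading term ∝ h^2; use weight 4 = 2^2.
4*0.5947497910 − 0.5939256515 = 1.7850735125
1.7850735125 ÷ 3 = 0.5950245042
Shift from A(h/2): +0.0002747132.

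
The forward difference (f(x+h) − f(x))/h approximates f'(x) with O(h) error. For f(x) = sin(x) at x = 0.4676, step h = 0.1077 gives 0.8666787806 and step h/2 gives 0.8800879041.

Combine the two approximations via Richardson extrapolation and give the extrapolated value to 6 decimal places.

0.893497

Error is O(h^1); halving h shrinks it by 2^1 = 2.
2·0.8800879041 = 1.7601758082; 1.7601758082 − 0.8666787806 = 0.8934970276
Divide by 2^1 − 1 = 1.
R = 0.8934970276/1 = 0.8934970276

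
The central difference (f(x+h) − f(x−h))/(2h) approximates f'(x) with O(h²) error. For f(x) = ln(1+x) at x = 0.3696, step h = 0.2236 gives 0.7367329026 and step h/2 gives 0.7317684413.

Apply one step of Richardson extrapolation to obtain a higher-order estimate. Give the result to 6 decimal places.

0.730114

r = 2, so 2^r = 4.
Weighted: 2.9270737652 − 0.7367329026 = 2.1903408626
2.1903408626 ÷ 3 = 0.7301136209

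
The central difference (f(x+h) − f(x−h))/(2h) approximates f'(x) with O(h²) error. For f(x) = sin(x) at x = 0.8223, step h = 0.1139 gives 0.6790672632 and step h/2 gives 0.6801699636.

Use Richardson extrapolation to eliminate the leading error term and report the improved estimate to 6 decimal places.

0.680538

r = 2: numerator weight 4, denominator 3.
4×0.6801699636 = 2.7206798544; 2.7206798544 − 0.6790672632 = 2.0416125912
Divide by 2^2 − 1 = 3.
R = 2.0416125912/3 = 0.6805375304
Shift from A(h/2): +0.0003675668.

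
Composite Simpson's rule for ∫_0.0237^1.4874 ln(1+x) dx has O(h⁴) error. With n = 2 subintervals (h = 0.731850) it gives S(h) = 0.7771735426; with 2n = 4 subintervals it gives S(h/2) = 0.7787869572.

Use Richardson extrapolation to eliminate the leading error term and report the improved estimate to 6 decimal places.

0.778895

Leading term ∝ h^4; use weight 16 = 2^4.
Weighted: 12.4605913152 − 0.7771735426 = 11.6834177726
Extrapolated: 11.6834177726 / 15 = 0.7788945182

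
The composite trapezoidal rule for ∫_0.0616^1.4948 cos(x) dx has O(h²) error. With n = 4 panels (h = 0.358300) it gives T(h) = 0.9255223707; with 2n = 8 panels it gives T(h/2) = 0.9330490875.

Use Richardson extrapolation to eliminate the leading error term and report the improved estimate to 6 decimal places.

0.935558

The method has order 2: 2^2 = 4.
Weighted: 3.7321963500 − 0.9255223707 = 2.8066739793
(4*0.9330490875 − 0.9255223707)/(4 − 1) = 0.9355579931
Shift from A(h/2): +0.0025089056.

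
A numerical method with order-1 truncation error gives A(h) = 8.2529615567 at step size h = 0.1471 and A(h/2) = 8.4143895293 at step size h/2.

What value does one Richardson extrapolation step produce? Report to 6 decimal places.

8.575818

Method order is 1; weight 2^1 = 2.
2^1*A(h/2) = 16.8287790586; minus A(h) gives 8.5758175019.
Extrapolated: 8.5758175019 / 1 = 8.5758175019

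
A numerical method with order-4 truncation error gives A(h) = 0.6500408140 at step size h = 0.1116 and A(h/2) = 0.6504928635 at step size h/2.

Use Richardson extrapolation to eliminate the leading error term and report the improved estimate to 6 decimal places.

0.650523

Leading term ∝ h^4; use weight 16 = 2^4.
16 × 0.6504928635 = 10.4078858160; 10.4078858160 − 0.6500408140 = 9.7578450020
Divide by 2^4 − 1 = 15.
(16 × 0.6504928635 − 0.6500408140)/(16 − 1) = 0.6505230001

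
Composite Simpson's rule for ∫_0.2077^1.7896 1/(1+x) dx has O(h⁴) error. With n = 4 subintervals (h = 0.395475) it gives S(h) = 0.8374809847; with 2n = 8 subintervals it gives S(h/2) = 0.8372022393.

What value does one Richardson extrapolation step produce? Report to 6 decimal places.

0.837184

Leading term ∝ h^4; use weight 16 = 2^4.
Numerator 16×A(h/2) − A(h) = 16×0.8372022393 − 0.8374809847 = 12.5577548441
Denominator 16 − 1 = 15.
12.5577548441 ÷ 15 = 0.8371836563
Shift from A(h/2): −0.0000185830.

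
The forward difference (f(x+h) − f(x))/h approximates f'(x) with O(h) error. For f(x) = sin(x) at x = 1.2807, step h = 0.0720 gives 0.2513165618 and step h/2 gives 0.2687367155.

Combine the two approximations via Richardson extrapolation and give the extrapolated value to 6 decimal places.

0.286157

r = 1: numerator weight 2, denominator 1.
Weighted: 0.5374734310 − 0.2513165618 = 0.2861568692
Divide by 2^1 − 1 = 1.
R = 0.2861568692/1 = 0.2861568692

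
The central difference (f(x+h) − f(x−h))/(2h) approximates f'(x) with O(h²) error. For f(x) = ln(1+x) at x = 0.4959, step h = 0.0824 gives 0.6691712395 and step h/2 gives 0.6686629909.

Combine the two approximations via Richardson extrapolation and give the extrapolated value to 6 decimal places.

Error is O(h^2); halving h shrinks it by 2^2 = 4.
Numerator 4·A(h/2) − A(h) = 4·0.6686629909 − 0.6691712395 = 2.0054807241
Denominator 4 − 1 = 3.
So the Richardson estimate is 0.6684935747.
Gap between inputs: 5.082e-04; correction applied: −0.0001694162.

0.668494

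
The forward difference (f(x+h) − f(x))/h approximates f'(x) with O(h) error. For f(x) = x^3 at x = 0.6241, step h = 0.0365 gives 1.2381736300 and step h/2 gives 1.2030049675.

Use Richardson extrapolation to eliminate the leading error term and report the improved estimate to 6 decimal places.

1.167836

The method has order 1: 2^1 = 2.
Weighted: 2.4060099350 − 1.2381736300 = 1.1678363050
(2×1.2030049675 − 1.2381736300)/(2 − 1) = 1.1678363050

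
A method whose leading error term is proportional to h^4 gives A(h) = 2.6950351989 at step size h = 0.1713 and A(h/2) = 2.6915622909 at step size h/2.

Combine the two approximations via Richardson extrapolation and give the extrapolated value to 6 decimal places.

Leading term ∝ h^4; use weight 16 = 2^4.
16 × 2.6915622909 = 43.0649966544; 43.0649966544 − 2.6950351989 = 40.3699614555
Extrapolated: 40.3699614555 / 15 = 2.6913307637
Gap between inputs: 3.473e-03; correction applied: −0.0002315272.

2.691331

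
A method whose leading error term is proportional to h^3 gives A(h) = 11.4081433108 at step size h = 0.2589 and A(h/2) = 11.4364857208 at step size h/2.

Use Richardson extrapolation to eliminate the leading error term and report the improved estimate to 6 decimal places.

11.440535

Error is O(h^3); halving h shrinks it by 2^3 = 8.
Weighted: 91.4918857664 − 11.4081433108 = 80.0837424556
Denominator 8 − 1 = 7.
So the Richardson estimate is 11.4405346365.
Correction |R − A(h/2)| = 4.049e-03; gap |A(h/2) − A(h)| = 2.834e-02.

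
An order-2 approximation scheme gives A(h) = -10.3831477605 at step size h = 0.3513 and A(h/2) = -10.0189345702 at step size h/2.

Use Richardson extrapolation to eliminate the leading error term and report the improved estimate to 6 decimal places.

-9.897530

Leading term ∝ h^2; use weight 4 = 2^2.
4×(-10.0189345702) = -40.0757382808; (-40.0757382808) − (-10.3831477605) = -29.6925905203
Denominator 4 − 1 = 3.
Result: -9.8975301734
Gap between inputs: 3.642e-01; correction applied: +0.1214043968.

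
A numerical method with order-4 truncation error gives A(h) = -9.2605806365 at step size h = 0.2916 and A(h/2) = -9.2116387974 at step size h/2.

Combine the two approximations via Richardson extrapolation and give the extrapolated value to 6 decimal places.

-9.208376

With r = 4 the leading error scales as h^4, so the weight is 2^4 = 16.
16·(-9.2116387974) = -147.3862207584; (-147.3862207584) − (-9.2605806365) = -138.1256401219
Divide by 2^4 − 1 = 15.
Result: -9.2083760081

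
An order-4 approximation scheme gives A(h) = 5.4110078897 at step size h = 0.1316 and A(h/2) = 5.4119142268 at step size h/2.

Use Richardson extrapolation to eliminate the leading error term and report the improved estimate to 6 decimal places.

5.411975

Order 4 gives 2^r = 16 and 2^r − 1 = 15.
Numerator 16·A(h/2) − A(h) = 16·5.4119142268 − 5.4110078897 = 81.1796197391
Denominator 16 − 1 = 15.
81.1796197391 ÷ 15 = 5.4119746493
Correction |R − A(h/2)| = 6.042e-05; gap |A(h/2) − A(h)| = 9.063e-04.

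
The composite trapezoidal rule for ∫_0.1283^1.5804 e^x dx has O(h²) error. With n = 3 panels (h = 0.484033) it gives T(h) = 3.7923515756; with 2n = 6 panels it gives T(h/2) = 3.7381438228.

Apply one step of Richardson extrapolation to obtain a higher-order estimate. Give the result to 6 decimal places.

Method order is 2; weight 2^2 = 4.
Weighted: 14.9525752912 − 3.7923515756 = 11.1602237156
Denominator 4 − 1 = 3.
11.1602237156 ÷ 3 = 3.7200745719
Gap between inputs: 5.421e-02; correction applied: −0.0180692509.

3.720075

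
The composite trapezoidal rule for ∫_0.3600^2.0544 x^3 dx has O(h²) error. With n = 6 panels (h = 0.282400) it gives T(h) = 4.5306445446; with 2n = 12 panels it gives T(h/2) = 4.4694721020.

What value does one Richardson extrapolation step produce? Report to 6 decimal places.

4.449081

r = 2, so 2^r = 4.
Numerator 4×A(h/2) − A(h) = 4×4.4694721020 − 4.5306445446 = 13.3472438634
Divide by 2^2 − 1 = 3.
(4×4.4694721020 − 4.5306445446)/(4 − 1) = 4.4490812878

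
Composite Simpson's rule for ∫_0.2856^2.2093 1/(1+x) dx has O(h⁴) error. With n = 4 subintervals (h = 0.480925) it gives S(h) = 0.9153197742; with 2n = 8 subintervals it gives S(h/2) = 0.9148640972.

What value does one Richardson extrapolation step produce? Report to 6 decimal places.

Error is O(h^4); halving h shrinks it by 2^4 = 16.
Top: 16(0.9148640972) − (0.9153197742) = 13.7225057810
13.7225057810 ÷ 15 = 0.9148337187

0.914834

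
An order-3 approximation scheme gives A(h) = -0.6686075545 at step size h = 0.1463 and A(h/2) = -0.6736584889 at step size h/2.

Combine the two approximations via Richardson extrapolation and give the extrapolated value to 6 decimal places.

-0.674380

r = 3: numerator weight 8, denominator 7.
2^3·A(h/2) = -5.3892679112; minus A(h) gives -4.7206603567.
Divide by 2^3 − 1 = 7.
(8·(-0.6736584889) − (-0.6686075545))/(8 − 1) = -0.6743800510
Shift from A(h/2): −0.0007215621.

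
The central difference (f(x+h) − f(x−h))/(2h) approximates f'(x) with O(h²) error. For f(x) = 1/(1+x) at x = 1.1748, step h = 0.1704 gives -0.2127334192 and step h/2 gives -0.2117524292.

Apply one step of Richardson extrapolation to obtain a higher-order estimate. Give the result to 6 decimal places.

-0.211425

r = 2: numerator weight 4, denominator 3.
2^2×A(h/2) = -0.8470097168; minus A(h) gives -0.6342762976.
R = (-0.6342762976)/3 = -0.2114254325
Shift from A(h/2): +0.0003269967.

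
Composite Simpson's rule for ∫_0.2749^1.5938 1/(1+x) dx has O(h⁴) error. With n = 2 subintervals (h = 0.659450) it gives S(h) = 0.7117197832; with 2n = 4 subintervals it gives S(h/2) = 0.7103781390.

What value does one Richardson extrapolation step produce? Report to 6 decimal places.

Error is O(h^4); halving h shrinks it by 2^4 = 16.
16·0.7103781390 − 0.7117197832 = 10.6543304408
Denominator 16 − 1 = 15.
So the Richardson estimate is 0.7102886961.

0.710289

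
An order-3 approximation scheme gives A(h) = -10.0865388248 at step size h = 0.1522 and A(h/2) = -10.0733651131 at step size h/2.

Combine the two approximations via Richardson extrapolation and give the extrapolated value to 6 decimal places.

Leading term ∝ h^3; use weight 8 = 2^3.
2^3×A(h/2) = -80.5869209048; minus A(h) gives -70.5003820800.
Denominator 8 − 1 = 7.
So the Richardson estimate is -10.0714831543.
Shift from A(h/2): +0.0018819588.

-10.071483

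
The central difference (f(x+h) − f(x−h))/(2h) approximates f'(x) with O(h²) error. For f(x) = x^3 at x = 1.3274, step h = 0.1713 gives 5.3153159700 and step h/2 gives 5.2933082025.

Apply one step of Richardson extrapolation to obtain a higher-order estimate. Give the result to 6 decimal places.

The method has order 2: 2^2 = 4.
4×5.2933082025 = 21.1732328100; subtract 5.3153159700 → 15.8579168400
Denominator 4 − 1 = 3.
Result: 5.2859722800
Correction |R − A(h/2)| = 7.336e-03; gap |A(h/2) − A(h)| = 2.201e-02.

5.285972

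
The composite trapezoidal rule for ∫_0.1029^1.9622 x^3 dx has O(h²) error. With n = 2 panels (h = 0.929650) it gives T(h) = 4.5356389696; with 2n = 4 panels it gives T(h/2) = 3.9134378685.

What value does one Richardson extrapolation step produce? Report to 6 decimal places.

Order 2 gives 2^r = 4 and 2^r − 1 = 3.
4×3.9134378685 − 4.5356389696 = 11.1181125044
Divide by 2^2 − 1 = 3.
11.1181125044 ÷ 3 = 3.7060375015
Shift from A(h/2): −0.2074003670.

3.706038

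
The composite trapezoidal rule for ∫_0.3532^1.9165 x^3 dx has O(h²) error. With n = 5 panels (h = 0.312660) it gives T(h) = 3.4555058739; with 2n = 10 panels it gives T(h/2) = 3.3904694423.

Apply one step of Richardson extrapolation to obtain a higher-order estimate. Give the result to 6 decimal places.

3.368791

With r = 2 the leading error scales as h^2, so the weight is 2^2 = 4.
2^2·A(h/2) = 13.5618777692; minus A(h) gives 10.1063718953.
(4·3.3904694423 − 3.4555058739)/(4 − 1) = 3.3687906318
Correction |R − A(h/2)| = 2.168e-02; gap |A(h/2) − A(h)| = 6.504e-02.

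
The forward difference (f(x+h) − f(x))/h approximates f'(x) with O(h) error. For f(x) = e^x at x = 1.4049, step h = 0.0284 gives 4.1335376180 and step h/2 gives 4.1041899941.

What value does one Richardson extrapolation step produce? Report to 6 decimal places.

r = 1: numerator weight 2, denominator 1.
2×4.1041899941 = 8.2083799882; 8.2083799882 − 4.1335376180 = 4.0748423702
Extrapolated: 4.0748423702 / 1 = 4.0748423702
Gap between inputs: 2.935e-02; correction applied: −0.0293476239.

4.074842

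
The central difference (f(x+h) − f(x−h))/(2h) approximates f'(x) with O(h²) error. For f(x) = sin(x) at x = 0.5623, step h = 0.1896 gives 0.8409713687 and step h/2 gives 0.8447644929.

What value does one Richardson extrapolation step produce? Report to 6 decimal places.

The method has order 2: 2^2 = 4.
4*0.8447644929 − 0.8409713687 = 2.5380866029
(4*0.8447644929 − 0.8409713687)/(4 − 1) = 0.8460288676

0.846029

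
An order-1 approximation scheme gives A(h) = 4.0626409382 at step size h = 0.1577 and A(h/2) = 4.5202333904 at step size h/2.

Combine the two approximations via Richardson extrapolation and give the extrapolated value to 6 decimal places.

4.977826

Method order is 1; weight 2^1 = 2.
2 × 4.5202333904 = 9.0404667808; subtract 4.0626409382 → 4.9778258426
(2 × 4.5202333904 − 4.0626409382)/(2 − 1) = 4.9778258426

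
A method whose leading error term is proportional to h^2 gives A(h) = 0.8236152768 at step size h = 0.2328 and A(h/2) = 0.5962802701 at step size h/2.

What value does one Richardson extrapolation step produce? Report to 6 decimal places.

Method order is 2; weight 2^2 = 4.
Weighted: 2.3851210804 − 0.8236152768 = 1.5615058036
Denominator 4 − 1 = 3.
Result: 0.5205019345

0.520502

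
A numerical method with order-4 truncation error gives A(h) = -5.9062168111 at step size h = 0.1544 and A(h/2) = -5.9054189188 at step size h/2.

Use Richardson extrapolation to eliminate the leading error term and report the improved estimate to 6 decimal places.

-5.905366

Method order is 4; weight 2^4 = 16.
Numerator 16·A(h/2) − A(h) = 16·(-5.9054189188) − (-5.9062168111) = -88.5804858897
Denominator 16 − 1 = 15.
R = (-88.5804858897)/15 = -5.9053657260
Correction |R − A(h/2)| = 5.319e-05; gap |A(h/2) − A(h)| = 7.979e-04.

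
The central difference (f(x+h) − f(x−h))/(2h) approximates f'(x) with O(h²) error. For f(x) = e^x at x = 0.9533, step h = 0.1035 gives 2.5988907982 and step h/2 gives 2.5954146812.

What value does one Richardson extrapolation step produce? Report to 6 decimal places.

2.594256

r = 2, so 2^r = 4.
Numerator 4 × A(h/2) − A(h) = 4 × 2.5954146812 − 2.5988907982 = 7.7827679266
Divide by 2^2 − 1 = 3.
So the Richardson estimate is 2.5942559755.
Correction |R − A(h/2)| = 1.159e-03; gap |A(h/2) − A(h)| = 3.476e-03.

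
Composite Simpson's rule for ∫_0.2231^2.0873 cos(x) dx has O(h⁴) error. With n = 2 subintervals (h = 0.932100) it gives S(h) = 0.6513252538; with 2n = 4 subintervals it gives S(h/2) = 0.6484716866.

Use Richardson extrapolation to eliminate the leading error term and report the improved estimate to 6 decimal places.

0.648281

With r = 4 the leading error scales as h^4, so the weight is 2^4 = 16.
16*0.6484716866 − 0.6513252538 = 9.7242217318
Denominator 16 − 1 = 15.
(16*0.6484716866 − 0.6513252538)/(16 − 1) = 0.6482814488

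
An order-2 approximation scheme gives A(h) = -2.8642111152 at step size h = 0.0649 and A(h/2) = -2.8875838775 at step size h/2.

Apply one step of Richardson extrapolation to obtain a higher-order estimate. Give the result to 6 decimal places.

-2.895375

With r = 2 the leading error scales as h^2, so the weight is 2^2 = 4.
4 × (-2.8875838775) = -11.5503355100; (-11.5503355100) − (-2.8642111152) = -8.6861243948
Denominator 4 − 1 = 3.
So the Richardson estimate is -2.8953747983.
Gap between inputs: 2.337e-02; correction applied: −0.0077909208.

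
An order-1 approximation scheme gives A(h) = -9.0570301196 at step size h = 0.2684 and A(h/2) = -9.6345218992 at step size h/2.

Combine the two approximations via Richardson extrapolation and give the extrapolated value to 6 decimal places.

-10.212014

Error is O(h^1); halving h shrinks it by 2^1 = 2.
Top: 2(-9.6345218992) − (-9.0570301196) = -10.2120136788
(2·(-9.6345218992) − (-9.0570301196))/(2 − 1) = -10.2120136788
Shift from A(h/2): −0.5774917796.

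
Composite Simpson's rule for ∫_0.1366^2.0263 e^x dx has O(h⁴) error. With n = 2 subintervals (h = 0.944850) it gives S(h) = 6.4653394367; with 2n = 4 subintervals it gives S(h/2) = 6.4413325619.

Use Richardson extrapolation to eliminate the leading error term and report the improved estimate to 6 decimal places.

6.439732

The method has order 4: 2^4 = 16.
16·6.4413325619 = 103.0613209904; subtract 6.4653394367 → 96.5959815537
(16·6.4413325619 − 6.4653394367)/(16 − 1) = 6.4397321036
Gap between inputs: 2.401e-02; correction applied: −0.0016004583.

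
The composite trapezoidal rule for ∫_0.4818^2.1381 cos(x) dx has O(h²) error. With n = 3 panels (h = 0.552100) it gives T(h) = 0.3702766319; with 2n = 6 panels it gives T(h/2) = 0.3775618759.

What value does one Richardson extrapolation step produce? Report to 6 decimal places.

0.379990

Leading term ∝ h^2; use weight 4 = 2^2.
Difference of the inputs: 0.3775618759 − 0.3702766319 = 0.0072852440
Divide by 2^2 − 1 = 3: 0.0072852440/3 = 0.0024284147
R = 0.3775618759 + 0.0024284147 = 0.3799902906
Shift from A(h/2): +0.0024284147.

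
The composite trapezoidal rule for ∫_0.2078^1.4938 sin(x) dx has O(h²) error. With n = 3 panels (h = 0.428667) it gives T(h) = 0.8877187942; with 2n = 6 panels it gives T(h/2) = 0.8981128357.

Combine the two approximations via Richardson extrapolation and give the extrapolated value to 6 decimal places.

Order 2 gives 2^r = 4 and 2^r − 1 = 3.
Numerator 4*A(h/2) − A(h) = 4*0.8981128357 − 0.8877187942 = 2.7047325486
Extrapolated: 2.7047325486 / 3 = 0.9015775162
Correction |R − A(h/2)| = 3.465e-03; gap |A(h/2) − A(h)| = 1.039e-02.

0.901578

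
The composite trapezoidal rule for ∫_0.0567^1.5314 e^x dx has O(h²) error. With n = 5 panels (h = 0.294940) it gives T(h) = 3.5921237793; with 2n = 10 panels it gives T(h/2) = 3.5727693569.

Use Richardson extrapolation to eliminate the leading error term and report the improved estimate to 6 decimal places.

Order 2 gives 2^r = 4 and 2^r − 1 = 3.
Difference of the inputs: 3.5727693569 − 3.5921237793 = -0.0193544224
Divide by 2^2 − 1 = 3: (-0.0193544224)/3 = -0.0064514741
R = 3.5727693569 − 0.0064514741 = 3.5663178828
Shift from A(h/2): −0.0064514741.

3.566318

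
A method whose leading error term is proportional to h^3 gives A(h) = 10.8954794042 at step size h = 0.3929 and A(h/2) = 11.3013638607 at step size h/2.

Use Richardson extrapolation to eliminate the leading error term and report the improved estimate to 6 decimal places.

Leading term ∝ h^3; use weight 8 = 2^3.
2^3 × A(h/2) = 90.4109108856; minus A(h) gives 79.5154314814.
Divide by 2^3 − 1 = 7.
79.5154314814 ÷ 7 = 11.3593473545

11.359347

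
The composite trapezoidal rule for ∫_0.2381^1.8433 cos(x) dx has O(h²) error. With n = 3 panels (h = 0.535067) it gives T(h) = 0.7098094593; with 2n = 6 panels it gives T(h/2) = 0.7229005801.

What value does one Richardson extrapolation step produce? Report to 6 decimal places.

0.727264

r = 2, so 2^r = 4.
Weighted: 2.8916023204 − 0.7098094593 = 2.1817928611
Divide by 2^2 − 1 = 3.
(4·0.7229005801 − 0.7098094593)/(4 − 1) = 0.7272642870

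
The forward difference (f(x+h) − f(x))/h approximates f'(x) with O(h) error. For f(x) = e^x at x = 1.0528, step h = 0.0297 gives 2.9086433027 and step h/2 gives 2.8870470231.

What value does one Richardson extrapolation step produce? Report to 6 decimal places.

2.865451

Leading term ∝ h^1; use weight 2 = 2^1.
Difference of the inputs: 2.8870470231 − 2.9086433027 = -0.0215962796
Correction (A(h/2) − A(h))/(2 − 1) = (-0.0215962796)/1 = -0.0215962796
R = A(h/2) + (A(h/2) − A(h))/1 = 2.8870470231 − 0.0215962796 = 2.8654507435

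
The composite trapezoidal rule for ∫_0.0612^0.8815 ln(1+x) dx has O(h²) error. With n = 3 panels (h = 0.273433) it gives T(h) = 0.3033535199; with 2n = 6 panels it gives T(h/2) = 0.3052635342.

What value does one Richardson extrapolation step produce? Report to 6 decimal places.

Method order is 2; weight 2^2 = 4.
4·0.3052635342 − 0.3033535199 = 0.9177006169
(4·0.3052635342 − 0.3033535199)/(4 − 1) = 0.3059002056

0.305900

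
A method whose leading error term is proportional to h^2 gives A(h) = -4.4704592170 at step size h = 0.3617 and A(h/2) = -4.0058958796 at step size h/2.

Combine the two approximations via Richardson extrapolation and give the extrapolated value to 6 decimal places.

Leading term ∝ h^2; use weight 4 = 2^2.
A(h/2) − A(h) = -4.0058958796 − (-4.4704592170) = 0.4645633374
Correction (A(h/2) − A(h))/(4 − 1) = 0.4645633374/3 = 0.1548544458
R = A(h/2) + (A(h/2) − A(h))/3 = -4.0058958796 + 0.1548544458 = -3.8510414338
Correction |R − A(h/2)| = 1.549e-01; gap |A(h/2) − A(h)| = 4.646e-01.

-3.851041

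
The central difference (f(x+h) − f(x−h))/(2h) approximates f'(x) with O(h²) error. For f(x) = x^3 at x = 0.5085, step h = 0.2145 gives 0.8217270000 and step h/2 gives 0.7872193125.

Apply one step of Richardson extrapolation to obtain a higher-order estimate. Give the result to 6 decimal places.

0.775717

r = 2: numerator weight 4, denominator 3.
4*0.7872193125 = 3.1488772500; 3.1488772500 − 0.8217270000 = 2.3271502500
R = 2.3271502500/3 = 0.7757167500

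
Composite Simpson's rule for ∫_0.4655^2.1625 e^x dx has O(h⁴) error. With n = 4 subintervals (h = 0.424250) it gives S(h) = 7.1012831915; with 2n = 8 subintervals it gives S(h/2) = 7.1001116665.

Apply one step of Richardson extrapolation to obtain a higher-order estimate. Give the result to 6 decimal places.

7.100034

The method has order 4: 2^4 = 16.
Top: 16(7.1001116665) − (7.1012831915) = 106.5005034725
R = 106.5005034725/15 = 7.1000335648
Correction |R − A(h/2)| = 7.810e-05; gap |A(h/2) − A(h)| = 1.172e-03.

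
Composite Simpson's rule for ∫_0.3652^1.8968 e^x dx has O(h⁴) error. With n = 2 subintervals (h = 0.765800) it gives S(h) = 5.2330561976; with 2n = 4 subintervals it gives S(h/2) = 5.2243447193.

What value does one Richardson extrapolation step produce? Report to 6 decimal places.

Leading term ∝ h^4; use weight 16 = 2^4.
16*5.2243447193 − 5.2330561976 = 78.3564593112
78.3564593112 ÷ 15 = 5.2237639541

5.223764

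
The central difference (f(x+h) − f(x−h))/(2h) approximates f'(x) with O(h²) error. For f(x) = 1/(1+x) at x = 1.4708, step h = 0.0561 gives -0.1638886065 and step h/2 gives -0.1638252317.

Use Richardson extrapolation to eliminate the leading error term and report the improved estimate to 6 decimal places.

-0.163804

Error is O(h^2); halving h shrinks it by 2^2 = 4.
Top: 4(-0.1638252317) − (-0.1638886065) = -0.4914123203
Denominator 4 − 1 = 3.
(-0.4914123203) ÷ 3 = -0.1638041068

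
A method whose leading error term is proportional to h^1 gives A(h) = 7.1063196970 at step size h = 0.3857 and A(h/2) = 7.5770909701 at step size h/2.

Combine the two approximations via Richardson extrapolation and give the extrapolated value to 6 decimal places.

8.047862

Order 1 gives 2^r = 2 and 2^r − 1 = 1.
2^1 × A(h/2) = 15.1541819402; minus A(h) gives 8.0478622432.
Extrapolated: 8.0478622432 / 1 = 8.0478622432
Correction |R − A(h/2)| = 4.708e-01; gap |A(h/2) − A(h)| = 4.708e-01.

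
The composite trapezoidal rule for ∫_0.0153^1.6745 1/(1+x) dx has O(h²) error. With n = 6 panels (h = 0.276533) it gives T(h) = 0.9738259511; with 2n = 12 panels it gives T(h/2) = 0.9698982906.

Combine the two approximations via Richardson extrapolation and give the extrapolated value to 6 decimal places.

0.968589

r = 2, so 2^r = 4.
A(h/2) − A(h) = 0.9698982906 − 0.9738259511 = -0.0039276605
Correction (A(h/2) − A(h))/(4 − 1) = (-0.0039276605)/3 = -0.0013092202
R = A(h/2) + (A(h/2) − A(h))/3 = 0.9698982906 − 0.0013092202 = 0.9685890704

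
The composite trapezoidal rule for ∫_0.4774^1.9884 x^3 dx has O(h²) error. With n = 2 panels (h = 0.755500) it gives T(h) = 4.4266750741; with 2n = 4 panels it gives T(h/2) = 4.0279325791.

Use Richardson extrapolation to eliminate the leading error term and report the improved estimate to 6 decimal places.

Method order is 2; weight 2^2 = 4.
2^2×A(h/2) = 16.1117303164; minus A(h) gives 11.6850552423.
R = 11.6850552423/3 = 3.8950184141

3.895018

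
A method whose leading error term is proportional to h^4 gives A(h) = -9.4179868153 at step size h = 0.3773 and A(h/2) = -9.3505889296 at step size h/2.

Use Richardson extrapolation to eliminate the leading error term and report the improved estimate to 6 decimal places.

With r = 4 the leading error scales as h^4, so the weight is 2^4 = 16.
Top: 16(-9.3505889296) − (-9.4179868153) = -140.1914360583
Denominator 16 − 1 = 15.
(16·(-9.3505889296) − (-9.4179868153))/(16 − 1) = -9.3460957372
Gap between inputs: 6.740e-02; correction applied: +0.0044931924.

-9.346096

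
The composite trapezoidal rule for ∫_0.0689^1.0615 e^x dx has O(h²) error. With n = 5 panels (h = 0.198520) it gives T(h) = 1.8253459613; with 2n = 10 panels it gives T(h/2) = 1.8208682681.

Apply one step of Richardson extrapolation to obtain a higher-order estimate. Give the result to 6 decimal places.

1.819376

r = 2: numerator weight 4, denominator 3.
Top: 4(1.8208682681) − (1.8253459613) = 5.4581271111
Denominator 4 − 1 = 3.
(4·1.8208682681 − 1.8253459613)/(4 − 1) = 1.8193757037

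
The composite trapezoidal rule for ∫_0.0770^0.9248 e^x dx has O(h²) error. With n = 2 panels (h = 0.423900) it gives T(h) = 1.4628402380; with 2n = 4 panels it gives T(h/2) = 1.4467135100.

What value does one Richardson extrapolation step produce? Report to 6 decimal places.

Leading term ∝ h^2; use weight 4 = 2^2.
Numerator 4×A(h/2) − A(h) = 4×1.4467135100 − 1.4628402380 = 4.3240138020
Divide by 2^2 − 1 = 3.
4.3240138020 ÷ 3 = 1.4413379340

1.441338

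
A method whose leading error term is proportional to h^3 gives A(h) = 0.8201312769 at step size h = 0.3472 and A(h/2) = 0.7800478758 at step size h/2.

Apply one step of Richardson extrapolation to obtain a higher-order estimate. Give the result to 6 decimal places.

0.774322

r = 3: numerator weight 8, denominator 7.
Top: 8(0.7800478758) − (0.8201312769) = 5.4202517295
Divide by 2^3 − 1 = 7.
Result: 0.7743216756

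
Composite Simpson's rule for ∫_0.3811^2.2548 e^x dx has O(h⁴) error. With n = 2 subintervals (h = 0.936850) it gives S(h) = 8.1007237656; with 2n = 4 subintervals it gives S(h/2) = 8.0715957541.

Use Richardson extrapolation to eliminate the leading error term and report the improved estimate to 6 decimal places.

8.069654

Method order is 4; weight 2^4 = 16.
16×8.0715957541 − 8.1007237656 = 121.0448083000
Extrapolated: 121.0448083000 / 15 = 8.0696538867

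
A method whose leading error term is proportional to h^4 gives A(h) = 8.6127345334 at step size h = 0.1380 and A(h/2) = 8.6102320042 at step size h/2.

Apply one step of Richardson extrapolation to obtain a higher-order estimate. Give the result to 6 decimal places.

r = 4, so 2^r = 16.
16×8.6102320042 = 137.7637120672; subtract 8.6127345334 → 129.1509775338
R = 129.1509775338/15 = 8.6100651689

8.610065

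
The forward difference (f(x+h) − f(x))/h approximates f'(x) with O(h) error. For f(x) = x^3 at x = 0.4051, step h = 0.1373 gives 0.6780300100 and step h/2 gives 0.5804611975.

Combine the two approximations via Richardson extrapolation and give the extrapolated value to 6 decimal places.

0.482892

Error is O(h^1); halving h shrinks it by 2^1 = 2.
Weighted: 1.1609223950 − 0.6780300100 = 0.4828923850
Extrapolated: 0.4828923850 / 1 = 0.4828923850
Shift from A(h/2): −0.0975688125.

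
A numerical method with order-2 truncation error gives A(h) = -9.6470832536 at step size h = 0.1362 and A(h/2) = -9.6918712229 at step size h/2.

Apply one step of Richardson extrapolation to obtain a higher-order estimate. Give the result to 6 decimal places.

Method order is 2; weight 2^2 = 4.
Numerator 4·A(h/2) − A(h) = 4·(-9.6918712229) − (-9.6470832536) = -29.1204016380
Extrapolated: (-29.1204016380) / 3 = -9.7068005460
Correction |R − A(h/2)| = 1.493e-02; gap |A(h/2) − A(h)| = 4.479e-02.

-9.706801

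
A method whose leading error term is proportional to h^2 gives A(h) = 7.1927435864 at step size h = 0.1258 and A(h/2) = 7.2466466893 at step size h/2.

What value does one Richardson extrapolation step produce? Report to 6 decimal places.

7.264614

Method order is 2; weight 2^2 = 4.
Numerator 4×A(h/2) − A(h) = 4×7.2466466893 − 7.1927435864 = 21.7938431708
R = 21.7938431708/3 = 7.2646143903
Shift from A(h/2): +0.0179677010.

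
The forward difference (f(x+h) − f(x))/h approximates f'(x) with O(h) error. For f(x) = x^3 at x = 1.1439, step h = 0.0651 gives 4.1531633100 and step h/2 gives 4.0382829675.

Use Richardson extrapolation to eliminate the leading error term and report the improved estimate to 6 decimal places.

3.923403

The method has order 1: 2^1 = 2.
Numerator 2·A(h/2) − A(h) = 2·4.0382829675 − 4.1531633100 = 3.9234026250
R = 3.9234026250/1 = 3.9234026250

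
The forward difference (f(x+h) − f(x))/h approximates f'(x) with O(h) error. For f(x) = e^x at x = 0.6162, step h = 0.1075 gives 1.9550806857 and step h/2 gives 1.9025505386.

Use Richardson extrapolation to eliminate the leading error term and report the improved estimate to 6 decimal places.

The method has order 1: 2^1 = 2.
2^1×A(h/2) = 3.8051010772; minus A(h) gives 1.8500203915.
Denominator 2 − 1 = 1.
Extrapolated: 1.8500203915 / 1 = 1.8500203915
Gap between inputs: 5.253e-02; correction applied: −0.0525301471.

1.850020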